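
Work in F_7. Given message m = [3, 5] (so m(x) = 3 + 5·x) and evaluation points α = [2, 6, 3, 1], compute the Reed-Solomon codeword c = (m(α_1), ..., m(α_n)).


c = [6, 5, 4, 1]

Message polynomial: m(x) = 3 + 5·x (mod 7).
For each evaluation point α_i, compute m(α_i) mod 7:
  α_1 = 2: Horner steps 5 → 6, so m(2) = 6.
  α_2 = 6: Horner steps 5 → 5, so m(6) = 5.
  α_3 = 3: Horner steps 5 → 4, so m(3) = 4.
  α_4 = 1: Horner steps 5 → 1, so m(1) = 1.
Codeword c = [6, 5, 4, 1] ∈ F_7^4.


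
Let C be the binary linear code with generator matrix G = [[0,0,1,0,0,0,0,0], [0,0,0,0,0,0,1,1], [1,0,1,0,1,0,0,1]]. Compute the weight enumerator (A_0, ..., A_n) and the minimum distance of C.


Weight distribution: A_0 = 1, A_1 = 1, A_2 = 1, A_3 = 3, A_4 = 2. Minimum distance d = 1.

Enumerate all 2^3 = 8 messages m ∈ F_2^3.
For each, compute codeword c = mG in F_2^8, then tally its weight.
  m = 000 → c = 00000000, weight = 0.
  m = 100 → c = 00100000, weight = 1.
  m = 010 → c = 00000011, weight = 2.
  m = 110 → c = 00100011, weight = 3.
  m = 001 → c = 10101001, weight = 4.
  m = 101 → c = 10001001, weight = 3.
  m = 011 → c = 10101010, weight = 4.
  m = 111 → c = 10001010, weight = 3.
Tally weights:
  weight 0: 1 codewords.
  weight 1: 1 codewords.
  weight 2: 1 codewords.
  weight 3: 3 codewords.
  weight 4: 2 codewords.
Minimum distance d = smallest w > 0 with A_w > 0 = 1.
Sanity: Σ A_w = 8 = 2^3 = 8 ✓.


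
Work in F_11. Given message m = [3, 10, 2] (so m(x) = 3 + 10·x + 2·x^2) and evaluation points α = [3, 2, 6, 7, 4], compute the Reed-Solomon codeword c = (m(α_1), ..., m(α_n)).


c = [7, 9, 3, 6, 9]

Message polynomial: m(x) = 3 + 10·x + 2·x^2 (mod 11).
For each evaluation point α_i, compute m(α_i) mod 11:
  α_1 = 3: Horner steps 2 → 5 → 7, so m(3) = 7.
  α_2 = 2: Horner steps 2 → 3 → 9, so m(2) = 9.
  α_3 = 6: Horner steps 2 → 0 → 3, so m(6) = 3.
  α_4 = 7: Horner steps 2 → 2 → 6, so m(7) = 6.
  α_5 = 4: Horner steps 2 → 7 → 9, so m(4) = 9.
Codeword c = [7, 9, 3, 6, 9] ∈ F_11^5.


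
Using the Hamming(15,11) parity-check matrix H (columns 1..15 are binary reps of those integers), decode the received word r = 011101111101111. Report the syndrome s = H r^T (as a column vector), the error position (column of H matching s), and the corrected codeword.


s = (1, 1, 1, 1)^T, error position = 15, corrected codeword c = 011101111101110

Compute s = H r^T mod 2 one row at a time:
  s_1 = 1 + 1 + 1 + 0 + 1 + 1 + 1 + 1 = 7 ≡ 1 (mod 2).
  s_2 = 1 + 0 + 1 + 1 + 1 + 1 + 1 + 1 = 7 ≡ 1 (mod 2).
  s_3 = 1 + 1 + 1 + 1 + 1 + 0 + 1 + 1 = 7 ≡ 1 (mod 2).
  s_4 = 0 + 1 + 0 + 1 + 1 + 0 + 1 + 1 = 5 ≡ 1 (mod 2).
s = (1, 1, 1, 1)^T — this equals column 15 of H (binary 1111), so error is at position 15.
Correct: flip bit 15 of r = 011101111101111 to get c = 011101111101110.


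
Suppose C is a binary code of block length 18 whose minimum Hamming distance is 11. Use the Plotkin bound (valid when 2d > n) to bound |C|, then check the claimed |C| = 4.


Plotkin bound M ≤ 4; given |C| = 4 ≤ bound (satisfied).

Check applicability: 2d = 22, n = 18.
2d − n = 4 > 0, so Plotkin applies.
Compute d/(2d−n) = 11/4 ≈ 2.7500.
⌊d/(2d−n)⌋ = 2.
Plotkin bound: M ≤ 2·2 = 4.
Given |C| = 4, check: satisfied.
This |C| is at the Plotkin bound.


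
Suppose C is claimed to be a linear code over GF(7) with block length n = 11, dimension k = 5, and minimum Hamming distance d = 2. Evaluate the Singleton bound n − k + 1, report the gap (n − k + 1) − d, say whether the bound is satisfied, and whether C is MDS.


Singleton RHS = n − k + 1 = 7, slack = 5, bound satisfied, not MDS.

Singleton bound: d ≤ n − k + 1.
Here n = 11, k = 5, so n − k + 1 = 7.
Given d = 2, check d ≤ 7: YES.
Slack = (n − k + 1) − d = 5.
The code is NOT MDS (slack = 5 > 0).
Description: the claimed parameters are [11, 5, 2]_7; such a code would be non-MDS.


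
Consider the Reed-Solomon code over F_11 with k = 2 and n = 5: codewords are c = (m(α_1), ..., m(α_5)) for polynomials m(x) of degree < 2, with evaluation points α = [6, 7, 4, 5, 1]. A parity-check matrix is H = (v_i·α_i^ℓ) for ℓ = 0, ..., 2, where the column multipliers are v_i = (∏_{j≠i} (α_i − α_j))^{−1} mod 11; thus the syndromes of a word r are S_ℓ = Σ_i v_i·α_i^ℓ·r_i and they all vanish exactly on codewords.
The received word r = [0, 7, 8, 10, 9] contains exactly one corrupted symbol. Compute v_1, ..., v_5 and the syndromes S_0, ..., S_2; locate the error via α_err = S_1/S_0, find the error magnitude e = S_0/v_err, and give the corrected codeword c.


S = (9, 1, 5), error at position 4, error magnitude e = 6, c = [0, 7, 8, 4, 9].

Step 1: column multipliers v_i = (∏_{j≠i}(α_i − α_j))^{−1} mod 11.
  i = 1 (α = 6): (6−7)(6−4)(6−5)(6−1) = (−1)·2·1·5 = −10 ≡ 1, so v_1 = 1^{−1} = 1 (mod 11).
  i = 2 (α = 7): (7−6)(7−4)(7−5)(7−1) = 1·3·2·6 = 36 ≡ 3, so v_2 = 3^{−1} = 4 (mod 11).
  i = 3 (α = 4): (4−6)(4−7)(4−5)(4−1) = (−2)·(−3)·(−1)·3 = −18 ≡ 4, so v_3 = 4^{−1} = 3 (mod 11).
  i = 4 (α = 5): (5−6)(5−7)(5−4)(5−1) = (−1)·(−2)·1·4 = 8 ≡ 8, so v_4 = 8^{−1} = 7 (mod 11).
  i = 5 (α = 1): (1−6)(1−7)(1−4)(1−5) = (−5)·(−6)·(−3)·(−4) = 360 ≡ 8, so v_5 = 8^{−1} = 7 (mod 11).
  v = [1, 4, 3, 7, 7].
Step 2: syndromes of r = [0, 7, 8, 10, 9] (all sums mod 11).
  S_0 = Σ v_i r_i = 1·0 + 4·7 + 3·8 + 7·10 + 7·9 = 185 ≡ 9.
  S_1 = Σ v_i α_i r_i = 1·6·0 + 4·7·7 + 3·4·8 + 7·5·10 + 7·1·9 = 705 ≡ 1.
  α_i^2 mod 11 = [3, 5, 5, 3, 1].
  S_2 = Σ v_i α_i^2 r_i = 1·3·0 + 4·5·7 + 3·5·8 + 7·3·10 + 7·1·9 = 533 ≡ 5.
  S = (9, 1, 5) ≠ 0, so r is not a codeword (an error is present).
Step 3: locate the error. For a single error e at position i, S_ℓ = v_i·e·α_i^ℓ, so α_err = S_1/S_0.
  S_0^{−1} = 9^{−1} = 5 (mod 11), so α_err = 1·5 = 5 ≡ 5 = α_4. Error position i = 4.
  Consistency check: S_2/S_1 = 5·1 = 5 ≡ 5 = α_err ✓ (single-error assumption holds).
Step 4: error magnitude e = S_0/v_4 = S_0·∏_{j≠4}(α_4 − α_j) = 9·8 = 72 ≡ 6 (mod 11).
Step 5: correct position 4: c_4 = r_4 − e = 10 − 6 ≡ 4 (mod 11). Hence c = [0, 7, 8, 4, 9].
  Check: interpolating c through the α_i gives m(x) = 2 + 7·x (degree < 2) with m(α_i) = c_i for every i, so c is indeed a codeword.


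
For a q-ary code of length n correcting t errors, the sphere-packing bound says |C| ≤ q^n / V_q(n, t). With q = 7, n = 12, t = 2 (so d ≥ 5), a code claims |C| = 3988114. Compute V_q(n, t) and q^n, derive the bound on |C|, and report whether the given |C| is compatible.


V_q(n, t) = 2449, q^n = 13841287201, Hamming bound = 5651811, |C| = 3988114 ≤ bound (satisfied).

Step 1: Compute V_q(n, t) = Σ_{j=0}^2 C(n, j) (q−1)^j.
  j = 0: C(12,0)·(6)^0 = 1·1 = 1.
  j = 1: C(12,1)·(6)^1 = 12·6 = 72.
  j = 2: C(12,2)·(6)^2 = 66·36 = 2376.
  V_q(n, t) = 1 + 72 + 2376 = 2449.
Step 2: q^n = 7^12 = 13841287201.
Step 3: Hamming bound ⌊q^n / V_q(n,t)⌋ = ⌊13841287201/2449⌋ = 5651811.
Step 4: Compare |C| = 3988114 to 5651811: satisfied.
The claimed |C| lies below the Hamming bound.


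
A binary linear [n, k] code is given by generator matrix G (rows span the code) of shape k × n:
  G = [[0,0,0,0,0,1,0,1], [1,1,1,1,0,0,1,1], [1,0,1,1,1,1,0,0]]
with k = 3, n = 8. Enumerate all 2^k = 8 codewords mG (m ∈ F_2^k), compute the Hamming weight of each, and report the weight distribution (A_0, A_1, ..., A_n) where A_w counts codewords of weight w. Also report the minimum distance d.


Weight distribution: A_0 = 1, A_2 = 1, A_3 = 1, A_5 = 3, A_6 = 2. Minimum distance d = 2.

Enumerate all 2^3 = 8 messages m ∈ F_2^3.
For each, compute codeword c = mG in F_2^8, then tally its weight.
  m = 000 → c = 00000000, weight = 0.
  m = 100 → c = 00000101, weight = 2.
  m = 010 → c = 11110011, weight = 6.
  m = 110 → c = 11110110, weight = 6.
  m = 001 → c = 10111100, weight = 5.
  m = 101 → c = 10111001, weight = 5.
  m = 011 → c = 01001111, weight = 5.
  m = 111 → c = 01001010, weight = 3.
Tally weights:
  weight 0: 1 codewords.
  weight 2: 1 codewords.
  weight 3: 1 codewords.
  weight 5: 3 codewords.
  weight 6: 2 codewords.
Minimum distance d = smallest w > 0 with A_w > 0 = 2.
Sanity: Σ A_w = 8 = 2^3 = 8 ✓.


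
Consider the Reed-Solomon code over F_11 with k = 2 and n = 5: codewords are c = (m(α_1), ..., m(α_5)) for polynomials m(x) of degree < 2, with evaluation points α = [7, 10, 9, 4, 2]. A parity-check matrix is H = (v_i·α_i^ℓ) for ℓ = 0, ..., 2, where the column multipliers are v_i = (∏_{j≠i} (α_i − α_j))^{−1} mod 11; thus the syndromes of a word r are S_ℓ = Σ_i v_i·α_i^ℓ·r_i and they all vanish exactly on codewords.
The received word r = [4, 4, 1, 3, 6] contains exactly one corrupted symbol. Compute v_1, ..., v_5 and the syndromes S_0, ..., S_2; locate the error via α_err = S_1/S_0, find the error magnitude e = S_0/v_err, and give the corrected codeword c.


S = (10, 1, 10), error at position 2, error magnitude e = 10, c = [4, 5, 1, 3, 6].

Step 1: column multipliers v_i = (∏_{j≠i}(α_i − α_j))^{−1} mod 11.
  i = 1 (α = 7): (7−10)(7−9)(7−4)(7−2) = (−3)·(−2)·3·5 = 90 ≡ 2, so v_1 = 2^{−1} = 6 (mod 11).
  i = 2 (α = 10): (10−7)(10−9)(10−4)(10−2) = 3·1·6·8 = 144 ≡ 1, so v_2 = 1^{−1} = 1 (mod 11).
  i = 3 (α = 9): (9−7)(9−10)(9−4)(9−2) = 2·(−1)·5·7 = −70 ≡ 7, so v_3 = 7^{−1} = 8 (mod 11).
  i = 4 (α = 4): (4−7)(4−10)(4−9)(4−2) = (−3)·(−6)·(−5)·2 = −180 ≡ 7, so v_4 = 7^{−1} = 8 (mod 11).
  i = 5 (α = 2): (2−7)(2−10)(2−9)(2−4) = (−5)·(−8)·(−7)·(−2) = 560 ≡ 10, so v_5 = 10^{−1} = 10 (mod 11).
  v = [6, 1, 8, 8, 10].
Step 2: syndromes of r = [4, 4, 1, 3, 6] (all sums mod 11).
  S_0 = Σ v_i r_i = 6·4 + 1·4 + 8·1 + 8·3 + 10·6 = 120 ≡ 10.
  S_1 = Σ v_i α_i r_i = 6·7·4 + 1·10·4 + 8·9·1 + 8·4·3 + 10·2·6 = 496 ≡ 1.
  α_i^2 mod 11 = [5, 1, 4, 5, 4].
  S_2 = Σ v_i α_i^2 r_i = 6·5·4 + 1·1·4 + 8·4·1 + 8·5·3 + 10·4·6 = 516 ≡ 10.
  S = (10, 1, 10) ≠ 0, so r is not a codeword (an error is present).
Step 3: locate the error. For a single error e at position i, S_ℓ = v_i·e·α_i^ℓ, so α_err = S_1/S_0.
  S_0^{−1} = 10^{−1} = 10 (mod 11), so α_err = 1·10 = 10 ≡ 10 = α_2. Error position i = 2.
  Consistency check: S_2/S_1 = 10·1 = 10 ≡ 10 = α_err ✓ (single-error assumption holds).
Step 4: error magnitude e = S_0/v_2 = S_0·∏_{j≠2}(α_2 − α_j) = 10·1 = 10 ≡ 10 (mod 11).
Step 5: correct position 2: c_2 = r_2 − e = 4 − 10 ≡ 5 (mod 11). Hence c = [4, 5, 1, 3, 6].
  Check: interpolating c through the α_i gives m(x) = 9 + 4·x (degree < 2) with m(α_i) = c_i for every i, so c is indeed a codeword.


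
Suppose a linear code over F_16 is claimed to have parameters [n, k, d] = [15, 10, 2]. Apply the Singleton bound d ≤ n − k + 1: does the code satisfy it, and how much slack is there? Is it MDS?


Singleton RHS = n − k + 1 = 6, slack = 4, bound satisfied, not MDS.

Singleton bound: d ≤ n − k + 1.
Here n = 15, k = 10, so n − k + 1 = 6.
Given d = 2, check d ≤ 6: YES.
Slack = (n − k + 1) − d = 4.
The code is NOT MDS (slack = 4 > 0).
Description: the claimed parameters are [15, 10, 2]_16; such a code would be non-MDS.


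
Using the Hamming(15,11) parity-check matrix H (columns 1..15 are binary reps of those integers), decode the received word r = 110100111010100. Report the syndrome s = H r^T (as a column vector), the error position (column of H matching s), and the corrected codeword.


s = (0, 1, 1, 1)^T, error position = 7, corrected codeword c = 110100011010100

Compute s = H r^T mod 2 one row at a time:
  s_1 = 1 + 1 + 0 + 1 + 0 + 1 + 0 + 0 = 4 ≡ 0 (mod 2).
  s_2 = 1 + 0 + 0 + 1 + 0 + 1 + 0 + 0 = 3 ≡ 1 (mod 2).
  s_3 = 1 + 0 + 0 + 1 + 0 + 1 + 0 + 0 = 3 ≡ 1 (mod 2).
  s_4 = 1 + 0 + 0 + 1 + 1 + 1 + 1 + 0 = 5 ≡ 1 (mod 2).
s = (0, 1, 1, 1)^T — this equals column 7 of H (binary 0111), so error is at position 7.
Correct: flip bit 7 of r = 110100111010100 to get c = 110100011010100.


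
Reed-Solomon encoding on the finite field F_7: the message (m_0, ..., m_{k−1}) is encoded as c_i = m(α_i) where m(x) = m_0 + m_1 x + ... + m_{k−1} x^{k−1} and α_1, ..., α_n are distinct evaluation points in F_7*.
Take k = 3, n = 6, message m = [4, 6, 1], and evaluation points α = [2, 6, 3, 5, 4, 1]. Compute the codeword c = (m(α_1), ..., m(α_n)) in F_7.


c = [6, 6, 3, 3, 2, 4]

Message polynomial: m(x) = 4 + 6·x + 1·x^2 (mod 7).
For each evaluation point α_i, compute m(α_i) mod 7:
  α_1 = 2: Horner steps 1 → 1 → 6, so m(2) = 6.
  α_2 = 6: Horner steps 1 → 5 → 6, so m(6) = 6.
  α_3 = 3: Horner steps 1 → 2 → 3, so m(3) = 3.
  α_4 = 5: Horner steps 1 → 4 → 3, so m(5) = 3.
  α_5 = 4: Horner steps 1 → 3 → 2, so m(4) = 2.
  α_6 = 1: Horner steps 1 → 0 → 4, so m(1) = 4.
Codeword c = [6, 6, 3, 3, 2, 4] ∈ F_7^6.


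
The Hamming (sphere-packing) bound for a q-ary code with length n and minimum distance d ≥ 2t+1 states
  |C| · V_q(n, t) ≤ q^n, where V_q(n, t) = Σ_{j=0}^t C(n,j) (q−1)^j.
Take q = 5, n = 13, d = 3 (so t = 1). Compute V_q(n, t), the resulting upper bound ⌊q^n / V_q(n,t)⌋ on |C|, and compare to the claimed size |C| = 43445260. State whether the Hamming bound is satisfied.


V_q(n, t) = 53, q^n = 1220703125, Hamming bound = 23032134, |C| = 43445260 > bound (violated).

Step 1: Compute V_q(n, t) = Σ_{j=0}^1 C(n, j) (q−1)^j.
  j = 0: C(13,0)·(4)^0 = 1·1 = 1.
  j = 1: C(13,1)·(4)^1 = 13·4 = 52.
  V_q(n, t) = 1 + 52 = 53.
Step 2: q^n = 5^13 = 1220703125.
Step 3: Hamming bound ⌊q^n / V_q(n,t)⌋ = ⌊1220703125/53⌋ = 23032134.
Step 4: Compare |C| = 43445260 to 23032134: violated.
The claimed |C| lies above the Hamming bound, so no 5-ary code of length 13 with d ≥ 3 can have 43445260 codewords.


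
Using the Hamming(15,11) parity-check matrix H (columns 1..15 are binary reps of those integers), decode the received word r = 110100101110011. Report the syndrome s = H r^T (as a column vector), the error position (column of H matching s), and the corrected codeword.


s = (1, 0, 0, 1)^T, error position = 9, corrected codeword c = 110100100110011

Compute s = H r^T mod 2 one row at a time:
  s_1 = 0 + 1 + 1 + 1 + 0 + 0 + 1 + 1 = 5 ≡ 1 (mod 2).
  s_2 = 1 + 0 + 0 + 1 + 0 + 0 + 1 + 1 = 4 ≡ 0 (mod 2).
  s_3 = 1 + 0 + 0 + 1 + 1 + 1 + 1 + 1 = 6 ≡ 0 (mod 2).
  s_4 = 1 + 0 + 0 + 1 + 1 + 1 + 0 + 1 = 5 ≡ 1 (mod 2).
s = (1, 0, 0, 1)^T — this equals column 9 of H (binary 1001), so error is at position 9.
Correct: flip bit 9 of r = 110100101110011 to get c = 110100100110011.


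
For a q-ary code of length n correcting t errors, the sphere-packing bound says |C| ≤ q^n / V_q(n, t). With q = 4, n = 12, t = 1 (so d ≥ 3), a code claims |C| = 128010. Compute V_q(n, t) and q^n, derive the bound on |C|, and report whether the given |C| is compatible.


V_q(n, t) = 37, q^n = 16777216, Hamming bound = 453438, |C| = 128010 ≤ bound (satisfied).

Step 1: Compute V_q(n, t) = Σ_{j=0}^1 C(n, j) (q−1)^j.
  j = 0: C(12,0)·(3)^0 = 1·1 = 1.
  j = 1: C(12,1)·(3)^1 = 12·3 = 36.
  V_q(n, t) = 1 + 36 = 37.
Step 2: q^n = 4^12 = 16777216.
Step 3: Hamming bound ⌊q^n / V_q(n,t)⌋ = ⌊16777216/37⌋ = 453438.
Step 4: Compare |C| = 128010 to 453438: satisfied.
The claimed |C| lies below the Hamming bound.


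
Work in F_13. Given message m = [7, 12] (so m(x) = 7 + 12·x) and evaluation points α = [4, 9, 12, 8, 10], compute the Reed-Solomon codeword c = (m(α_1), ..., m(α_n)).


c = [3, 11, 8, 12, 10]

Message polynomial: m(x) = 7 + 12·x (mod 13).
For each evaluation point α_i, compute m(α_i) mod 13:
  α_1 = 4: Horner steps 12 → 3, so m(4) = 3.
  α_2 = 9: Horner steps 12 → 11, so m(9) = 11.
  α_3 = 12: Horner steps 12 → 8, so m(12) = 8.
  α_4 = 8: Horner steps 12 → 12, so m(8) = 12.
  α_5 = 10: Horner steps 12 → 10, so m(10) = 10.
Codeword c = [3, 11, 8, 12, 10] ∈ F_13^5.


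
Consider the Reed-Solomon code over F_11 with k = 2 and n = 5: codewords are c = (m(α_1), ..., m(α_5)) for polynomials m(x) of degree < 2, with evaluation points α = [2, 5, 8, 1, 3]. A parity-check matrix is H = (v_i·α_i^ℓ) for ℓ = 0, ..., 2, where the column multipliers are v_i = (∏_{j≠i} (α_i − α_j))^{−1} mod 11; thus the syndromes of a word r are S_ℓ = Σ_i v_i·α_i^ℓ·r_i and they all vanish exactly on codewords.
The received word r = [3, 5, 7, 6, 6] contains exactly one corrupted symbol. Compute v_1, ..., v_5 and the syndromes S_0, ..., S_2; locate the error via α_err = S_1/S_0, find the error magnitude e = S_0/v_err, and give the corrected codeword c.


S = (8, 2, 6), error at position 5, error magnitude e = 6, c = [3, 5, 7, 6, 0].

Step 1: column multipliers v_i = (∏_{j≠i}(α_i − α_j))^{−1} mod 11.
  i = 1 (α = 2): (2−5)(2−8)(2−1)(2−3) = (−3)·(−6)·1·(−1) = −18 ≡ 4, so v_1 = 4^{−1} = 3 (mod 11).
  i = 2 (α = 5): (5−2)(5−8)(5−1)(5−3) = 3·(−3)·4·2 = −72 ≡ 5, so v_2 = 5^{−1} = 9 (mod 11).
  i = 3 (α = 8): (8−2)(8−5)(8−1)(8−3) = 6·3·7·5 = 630 ≡ 3, so v_3 = 3^{−1} = 4 (mod 11).
  i = 4 (α = 1): (1−2)(1−5)(1−8)(1−3) = (−1)·(−4)·(−7)·(−2) = 56 ≡ 1, so v_4 = 1^{−1} = 1 (mod 11).
  i = 5 (α = 3): (3−2)(3−5)(3−8)(3−1) = 1·(−2)·(−5)·2 = 20 ≡ 9, so v_5 = 9^{−1} = 5 (mod 11).
  v = [3, 9, 4, 1, 5].
Step 2: syndromes of r = [3, 5, 7, 6, 6] (all sums mod 11).
  S_0 = Σ v_i r_i = 3·3 + 9·5 + 4·7 + 1·6 + 5·6 = 118 ≡ 8.
  S_1 = Σ v_i α_i r_i = 3·2·3 + 9·5·5 + 4·8·7 + 1·1·6 + 5·3·6 = 563 ≡ 2.
  α_i^2 mod 11 = [4, 3, 9, 1, 9].
  S_2 = Σ v_i α_i^2 r_i = 3·4·3 + 9·3·5 + 4·9·7 + 1·1·6 + 5·9·6 = 699 ≡ 6.
  S = (8, 2, 6) ≠ 0, so r is not a codeword (an error is present).
Step 3: locate the error. For a single error e at position i, S_ℓ = v_i·e·α_i^ℓ, so α_err = S_1/S_0.
  S_0^{−1} = 8^{−1} = 7 (mod 11), so α_err = 2·7 = 14 ≡ 3 = α_5. Error position i = 5.
  Consistency check: S_2/S_1 = 6·6 = 36 ≡ 3 = α_err ✓ (single-error assumption holds).
Step 4: error magnitude e = S_0/v_5 = S_0·∏_{j≠5}(α_5 − α_j) = 8·9 = 72 ≡ 6 (mod 11).
Step 5: correct position 5: c_5 = r_5 − e = 6 − 6 ≡ 0 (mod 11). Hence c = [3, 5, 7, 6, 0].
  Check: interpolating c through the α_i gives m(x) = 9 + 8·x (degree < 2) with m(α_i) = c_i for every i, so c is indeed a codeword.


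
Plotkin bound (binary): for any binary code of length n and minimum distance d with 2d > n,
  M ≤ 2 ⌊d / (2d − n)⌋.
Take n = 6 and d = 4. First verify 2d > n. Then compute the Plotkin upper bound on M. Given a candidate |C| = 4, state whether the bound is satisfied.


Plotkin bound M ≤ 4; given |C| = 4 ≤ bound (satisfied).

Check applicability: 2d = 8, n = 6.
2d − n = 2 > 0, so Plotkin applies.
Compute d/(2d−n) = 4/2 ≈ 2.0000.
⌊d/(2d−n)⌋ = 2.
Plotkin bound: M ≤ 2·2 = 4.
Given |C| = 4, check: satisfied.
This |C| is at the Plotkin bound.


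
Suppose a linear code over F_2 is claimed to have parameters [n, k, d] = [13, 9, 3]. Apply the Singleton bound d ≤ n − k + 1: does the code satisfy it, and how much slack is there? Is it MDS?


Singleton RHS = n − k + 1 = 5, slack = 2, bound satisfied, not MDS.

Singleton bound: d ≤ n − k + 1.
Here n = 13, k = 9, so n − k + 1 = 5.
Given d = 3, check d ≤ 5: YES.
Slack = (n − k + 1) − d = 2.
The code is NOT MDS (slack = 2 > 0).
Description: the claimed parameters are [13, 9, 3]_2; such a code would be non-MDS.


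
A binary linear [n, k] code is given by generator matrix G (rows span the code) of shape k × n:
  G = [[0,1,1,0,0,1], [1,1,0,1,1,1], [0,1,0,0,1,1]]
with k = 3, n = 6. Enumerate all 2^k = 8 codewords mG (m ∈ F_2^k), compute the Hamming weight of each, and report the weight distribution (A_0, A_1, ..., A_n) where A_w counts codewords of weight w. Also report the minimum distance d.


Weight distribution: A_0 = 1, A_2 = 2, A_3 = 2, A_4 = 1, A_5 = 2. Minimum distance d = 2.

Enumerate all 2^3 = 8 messages m ∈ F_2^3.
For each, compute codeword c = mG in F_2^6, then tally its weight.
  m = 000 → c = 000000, weight = 0.
  m = 100 → c = 011001, weight = 3.
  m = 010 → c = 110111, weight = 5.
  m = 110 → c = 101110, weight = 4.
  m = 001 → c = 010011, weight = 3.
  m = 101 → c = 001010, weight = 2.
  m = 011 → c = 100100, weight = 2.
  m = 111 → c = 111101, weight = 5.
Tally weights:
  weight 0: 1 codewords.
  weight 2: 2 codewords.
  weight 3: 2 codewords.
  weight 4: 1 codewords.
  weight 5: 2 codewords.
Minimum distance d = smallest w > 0 with A_w > 0 = 2.
Sanity: Σ A_w = 8 = 2^3 = 8 ✓.


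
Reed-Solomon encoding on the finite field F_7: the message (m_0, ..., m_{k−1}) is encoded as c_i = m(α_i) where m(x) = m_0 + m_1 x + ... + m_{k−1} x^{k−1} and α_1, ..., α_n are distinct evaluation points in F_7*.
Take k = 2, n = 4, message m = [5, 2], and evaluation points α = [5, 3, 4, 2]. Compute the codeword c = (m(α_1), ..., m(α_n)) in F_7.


c = [1, 4, 6, 2]

Message polynomial: m(x) = 5 + 2·x (mod 7).
For each evaluation point α_i, compute m(α_i) mod 7:
  α_1 = 5: Horner steps 2 → 1, so m(5) = 1.
  α_2 = 3: Horner steps 2 → 4, so m(3) = 4.
  α_3 = 4: Horner steps 2 → 6, so m(4) = 6.
  α_4 = 2: Horner steps 2 → 2, so m(2) = 2.
Codeword c = [1, 4, 6, 2] ∈ F_7^4.


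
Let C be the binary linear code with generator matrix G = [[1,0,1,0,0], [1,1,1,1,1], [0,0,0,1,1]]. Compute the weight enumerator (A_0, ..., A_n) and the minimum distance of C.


Weight distribution: A_0 = 1, A_1 = 1, A_2 = 2, A_3 = 2, A_4 = 1, A_5 = 1. Minimum distance d = 1.

Enumerate all 2^3 = 8 messages m ∈ F_2^3.
For each, compute codeword c = mG in F_2^5, then tally its weight.
  m = 000 → c = 00000, weight = 0.
  m = 100 → c = 10100, weight = 2.
  m = 010 → c = 11111, weight = 5.
  m = 110 → c = 01011, weight = 3.
  m = 001 → c = 00011, weight = 2.
  m = 101 → c = 10111, weight = 4.
  m = 011 → c = 11100, weight = 3.
  m = 111 → c = 01000, weight = 1.
Tally weights:
  weight 0: 1 codewords.
  weight 1: 1 codewords.
  weight 2: 2 codewords.
  weight 3: 2 codewords.
  weight 4: 1 codewords.
  weight 5: 1 codewords.
Minimum distance d = smallest w > 0 with A_w > 0 = 1.
Sanity: Σ A_w = 8 = 2^3 = 8 ✓.


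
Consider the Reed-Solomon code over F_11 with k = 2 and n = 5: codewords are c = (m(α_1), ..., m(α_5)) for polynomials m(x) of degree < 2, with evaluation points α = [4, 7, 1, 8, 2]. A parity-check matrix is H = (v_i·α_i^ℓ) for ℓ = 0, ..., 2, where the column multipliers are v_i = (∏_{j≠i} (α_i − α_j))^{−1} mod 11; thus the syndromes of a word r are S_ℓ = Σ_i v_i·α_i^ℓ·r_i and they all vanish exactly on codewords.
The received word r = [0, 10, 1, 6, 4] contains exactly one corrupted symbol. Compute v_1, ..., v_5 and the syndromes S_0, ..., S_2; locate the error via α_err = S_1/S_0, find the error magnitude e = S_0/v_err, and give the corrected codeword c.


S = (3, 6, 1), error at position 5, error magnitude e = 7, c = [0, 10, 1, 6, 8].

Step 1: column multipliers v_i = (∏_{j≠i}(α_i − α_j))^{−1} mod 11.
  i = 1 (α = 4): (4−7)(4−1)(4−8)(4−2) = (−3)·3·(−4)·2 = 72 ≡ 6, so v_1 = 6^{−1} = 2 (mod 11).
  i = 2 (α = 7): (7−4)(7−1)(7−8)(7−2) = 3·6·(−1)·5 = −90 ≡ 9, so v_2 = 9^{−1} = 5 (mod 11).
  i = 3 (α = 1): (1−4)(1−7)(1−8)(1−2) = (−3)·(−6)·(−7)·(−1) = 126 ≡ 5, so v_3 = 5^{−1} = 9 (mod 11).
  i = 4 (α = 8): (8−4)(8−7)(8−1)(8−2) = 4·1·7·6 = 168 ≡ 3, so v_4 = 3^{−1} = 4 (mod 11).
  i = 5 (α = 2): (2−4)(2−7)(2−1)(2−8) = (−2)·(−5)·1·(−6) = −60 ≡ 6, so v_5 = 6^{−1} = 2 (mod 11).
  v = [2, 5, 9, 4, 2].
Step 2: syndromes of r = [0, 10, 1, 6, 4] (all sums mod 11).
  S_0 = Σ v_i r_i = 2·0 + 5·10 + 9·1 + 4·6 + 2·4 = 91 ≡ 3.
  S_1 = Σ v_i α_i r_i = 2·4·0 + 5·7·10 + 9·1·1 + 4·8·6 + 2·2·4 = 567 ≡ 6.
  α_i^2 mod 11 = [5, 5, 1, 9, 4].
  S_2 = Σ v_i α_i^2 r_i = 2·5·0 + 5·5·10 + 9·1·1 + 4·9·6 + 2·4·4 = 507 ≡ 1.
  S = (3, 6, 1) ≠ 0, so r is not a codeword (an error is present).
Step 3: locate the error. For a single error e at position i, S_ℓ = v_i·e·α_i^ℓ, so α_err = S_1/S_0.
  S_0^{−1} = 3^{−1} = 4 (mod 11), so α_err = 6·4 = 24 ≡ 2 = α_5. Error position i = 5.
  Consistency check: S_2/S_1 = 1·2 = 2 ≡ 2 = α_err ✓ (single-error assumption holds).
Step 4: error magnitude e = S_0/v_5 = S_0·∏_{j≠5}(α_5 − α_j) = 3·6 = 18 ≡ 7 (mod 11).
Step 5: correct position 5: c_5 = r_5 − e = 4 − 7 ≡ 8 (mod 11). Hence c = [0, 10, 1, 6, 8].
  Check: interpolating c through the α_i gives m(x) = 5 + 7·x (degree < 2) with m(α_i) = c_i for every i, so c is indeed a codeword.


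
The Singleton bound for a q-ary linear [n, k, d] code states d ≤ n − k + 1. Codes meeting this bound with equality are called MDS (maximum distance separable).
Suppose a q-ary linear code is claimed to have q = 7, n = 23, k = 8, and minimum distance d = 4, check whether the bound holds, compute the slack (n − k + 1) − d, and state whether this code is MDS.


Singleton RHS = n − k + 1 = 16, slack = 12, bound satisfied, not MDS.

Singleton bound: d ≤ n − k + 1.
Here n = 23, k = 8, so n − k + 1 = 16.
Given d = 4, check d ≤ 16: YES.
Slack = (n − k + 1) − d = 12.
The code is NOT MDS (slack = 12 > 0).
Description: the claimed parameters are [23, 8, 4]_7; such a code would be non-MDS.


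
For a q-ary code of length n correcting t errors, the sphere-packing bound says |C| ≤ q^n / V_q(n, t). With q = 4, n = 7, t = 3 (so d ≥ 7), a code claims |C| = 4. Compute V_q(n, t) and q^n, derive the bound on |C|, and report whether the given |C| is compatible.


V_q(n, t) = 1156, q^n = 16384, Hamming bound = 14, |C| = 4 ≤ bound (satisfied).

Step 1: Compute V_q(n, t) = Σ_{j=0}^3 C(n, j) (q−1)^j.
  j = 0: C(7,0)·(3)^0 = 1·1 = 1.
  j = 1: C(7,1)·(3)^1 = 7·3 = 21.
  j = 2: C(7,2)·(3)^2 = 21·9 = 189.
  j = 3: C(7,3)·(3)^3 = 35·27 = 945.
  V_q(n, t) = 1 + 21 + 189 + 945 = 1156.
Step 2: q^n = 4^7 = 16384.
Step 3: Hamming bound ⌊q^n / V_q(n,t)⌋ = ⌊16384/1156⌋ = 14.
Step 4: Compare |C| = 4 to 14: satisfied.
The claimed |C| lies below the Hamming bound.


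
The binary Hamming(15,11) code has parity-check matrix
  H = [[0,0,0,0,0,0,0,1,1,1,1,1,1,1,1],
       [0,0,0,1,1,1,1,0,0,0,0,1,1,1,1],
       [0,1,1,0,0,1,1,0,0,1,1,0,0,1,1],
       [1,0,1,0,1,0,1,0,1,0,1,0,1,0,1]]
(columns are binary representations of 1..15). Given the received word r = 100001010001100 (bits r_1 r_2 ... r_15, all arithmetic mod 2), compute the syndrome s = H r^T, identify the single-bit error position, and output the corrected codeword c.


s = (1, 1, 1, 0)^T, error position = 14, corrected codeword c = 100001010001110

Compute s = H r^T mod 2 one row at a time:
  s_1 = 1 + 0 + 0 + 0 + 1 + 1 + 0 + 0 = 3 ≡ 1 (mod 2).
  s_2 = 0 + 0 + 1 + 0 + 1 + 1 + 0 + 0 = 3 ≡ 1 (mod 2).
  s_3 = 0 + 0 + 1 + 0 + 0 + 0 + 0 + 0 = 1 ≡ 1 (mod 2).
  s_4 = 1 + 0 + 0 + 0 + 0 + 0 + 1 + 0 = 2 ≡ 0 (mod 2).
s = (1, 1, 1, 0)^T — this equals column 14 of H (binary 1110), so error is at position 14.
Correct: flip bit 14 of r = 100001010001100 to get c = 100001010001110.


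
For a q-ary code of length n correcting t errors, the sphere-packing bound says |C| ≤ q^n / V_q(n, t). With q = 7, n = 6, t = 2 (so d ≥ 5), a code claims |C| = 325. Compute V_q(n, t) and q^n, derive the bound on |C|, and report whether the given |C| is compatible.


V_q(n, t) = 577, q^n = 117649, Hamming bound = 203, |C| = 325 > bound (violated).

Step 1: Compute V_q(n, t) = Σ_{j=0}^2 C(n, j) (q−1)^j.
  j = 0: C(6,0)·(6)^0 = 1·1 = 1.
  j = 1: C(6,1)·(6)^1 = 6·6 = 36.
  j = 2: C(6,2)·(6)^2 = 15·36 = 540.
  V_q(n, t) = 1 + 36 + 540 = 577.
Step 2: q^n = 7^6 = 117649.
Step 3: Hamming bound ⌊q^n / V_q(n,t)⌋ = ⌊117649/577⌋ = 203.
Step 4: Compare |C| = 325 to 203: violated.
The claimed |C| lies above the Hamming bound, so no 7-ary code of length 6 with d ≥ 5 can have 325 codewords.


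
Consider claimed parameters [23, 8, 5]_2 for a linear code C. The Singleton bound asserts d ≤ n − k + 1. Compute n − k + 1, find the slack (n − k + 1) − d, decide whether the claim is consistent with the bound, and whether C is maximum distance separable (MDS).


Singleton RHS = n − k + 1 = 16, slack = 11, bound satisfied, not MDS.

Singleton bound: d ≤ n − k + 1.
Here n = 23, k = 8, so n − k + 1 = 16.
Given d = 5, check d ≤ 16: YES.
Slack = (n − k + 1) − d = 11.
The code is NOT MDS (slack = 11 > 0).
Description: the claimed parameters are [23, 8, 5]_2; such a code would be non-MDS.


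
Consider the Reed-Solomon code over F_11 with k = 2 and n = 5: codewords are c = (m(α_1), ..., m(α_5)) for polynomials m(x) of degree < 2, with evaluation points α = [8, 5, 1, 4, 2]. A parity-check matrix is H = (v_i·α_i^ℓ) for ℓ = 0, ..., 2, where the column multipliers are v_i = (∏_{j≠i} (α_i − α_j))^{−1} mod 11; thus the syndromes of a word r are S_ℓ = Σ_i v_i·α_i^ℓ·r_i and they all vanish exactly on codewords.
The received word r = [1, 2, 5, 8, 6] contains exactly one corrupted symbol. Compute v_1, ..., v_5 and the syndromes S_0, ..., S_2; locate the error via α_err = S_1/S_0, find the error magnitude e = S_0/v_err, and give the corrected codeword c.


S = (6, 8, 7), error at position 2, error magnitude e = 4, c = [1, 9, 5, 8, 6].

Step 1: column multipliers v_i = (∏_{j≠i}(α_i − α_j))^{−1} mod 11.
  i = 1 (α = 8): (8−5)(8−1)(8−4)(8−2) = 3·7·4·6 = 504 ≡ 9, so v_1 = 9^{−1} = 5 (mod 11).
  i = 2 (α = 5): (5−8)(5−1)(5−4)(5−2) = (−3)·4·1·3 = −36 ≡ 8, so v_2 = 8^{−1} = 7 (mod 11).
  i = 3 (α = 1): (1−8)(1−5)(1−4)(1−2) = (−7)·(−4)·(−3)·(−1) = 84 ≡ 7, so v_3 = 7^{−1} = 8 (mod 11).
  i = 4 (α = 4): (4−8)(4−5)(4−1)(4−2) = (−4)·(−1)·3·2 = 24 ≡ 2, so v_4 = 2^{−1} = 6 (mod 11).
  i = 5 (α = 2): (2−8)(2−5)(2−1)(2−4) = (−6)·(−3)·1·(−2) = −36 ≡ 8, so v_5 = 8^{−1} = 7 (mod 11).
  v = [5, 7, 8, 6, 7].
Step 2: syndromes of r = [1, 2, 5, 8, 6] (all sums mod 11).
  S_0 = Σ v_i r_i = 5·1 + 7·2 + 8·5 + 6·8 + 7·6 = 149 ≡ 6.
  S_1 = Σ v_i α_i r_i = 5·8·1 + 7·5·2 + 8·1·5 + 6·4·8 + 7·2·6 = 426 ≡ 8.
  α_i^2 mod 11 = [9, 3, 1, 5, 4].
  S_2 = Σ v_i α_i^2 r_i = 5·9·1 + 7·3·2 + 8·1·5 + 6·5·8 + 7·4·6 = 535 ≡ 7.
  S = (6, 8, 7) ≠ 0, so r is not a codeword (an error is present).
Step 3: locate the error. For a single error e at position i, S_ℓ = v_i·e·α_i^ℓ, so α_err = S_1/S_0.
  S_0^{−1} = 6^{−1} = 2 (mod 11), so α_err = 8·2 = 16 ≡ 5 = α_2. Error position i = 2.
  Consistency check: S_2/S_1 = 7·7 = 49 ≡ 5 = α_err ✓ (single-error assumption holds).
Step 4: error magnitude e = S_0/v_2 = S_0·∏_{j≠2}(α_2 − α_j) = 6·8 = 48 ≡ 4 (mod 11).
Step 5: correct position 2: c_2 = r_2 − e = 2 − 4 ≡ 9 (mod 11). Hence c = [1, 9, 5, 8, 6].
  Check: interpolating c through the α_i gives m(x) = 4 + 1·x (degree < 2) with m(α_i) = c_i for every i, so c is indeed a codeword.


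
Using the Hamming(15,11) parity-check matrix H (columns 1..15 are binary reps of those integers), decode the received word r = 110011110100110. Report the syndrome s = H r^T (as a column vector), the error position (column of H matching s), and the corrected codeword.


s = (0, 1, 1, 0)^T, error position = 6, corrected codeword c = 110010110100110

Compute s = H r^T mod 2 one row at a time:
  s_1 = 1 + 0 + 1 + 0 + 0 + 1 + 1 + 0 = 4 ≡ 0 (mod 2).
  s_2 = 0 + 1 + 1 + 1 + 0 + 1 + 1 + 0 = 5 ≡ 1 (mod 2).
  s_3 = 1 + 0 + 1 + 1 + 1 + 0 + 1 + 0 = 5 ≡ 1 (mod 2).
  s_4 = 1 + 0 + 1 + 1 + 0 + 0 + 1 + 0 = 4 ≡ 0 (mod 2).
s = (0, 1, 1, 0)^T — this equals column 6 of H (binary 0110), so error is at position 6.
Correct: flip bit 6 of r = 110011110100110 to get c = 110010110100110.


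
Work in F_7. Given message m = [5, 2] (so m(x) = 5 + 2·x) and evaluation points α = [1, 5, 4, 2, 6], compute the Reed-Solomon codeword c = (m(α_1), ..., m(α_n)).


c = [0, 1, 6, 2, 3]

Message polynomial: m(x) = 5 + 2·x (mod 7).
For each evaluation point α_i, compute m(α_i) mod 7:
  α_1 = 1: Horner steps 2 → 0, so m(1) = 0.
  α_2 = 5: Horner steps 2 → 1, so m(5) = 1.
  α_3 = 4: Horner steps 2 → 6, so m(4) = 6.
  α_4 = 2: Horner steps 2 → 2, so m(2) = 2.
  α_5 = 6: Horner steps 2 → 3, so m(6) = 3.
Codeword c = [0, 1, 6, 2, 3] ∈ F_7^5.


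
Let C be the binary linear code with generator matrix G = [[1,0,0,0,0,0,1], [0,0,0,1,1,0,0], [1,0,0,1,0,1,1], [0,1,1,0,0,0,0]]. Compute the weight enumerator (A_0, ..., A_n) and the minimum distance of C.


Weight distribution: A_0 = 1, A_2 = 5, A_4 = 7, A_6 = 3. Minimum distance d = 2.

Enumerate all 2^4 = 16 messages m ∈ F_2^4.
For each, compute codeword c = mG in F_2^7, then tally its weight.
  m = 0000 → c = 0000000, weight = 0.
  m = 1000 → c = 1000001, weight = 2.
  m = 0100 → c = 0001100, weight = 2.
  m = 1100 → c = 1001101, weight = 4.
  m = 0010 → c = 1001011, weight = 4.
  m = 1010 → c = 0001010, weight = 2.
  m = 0110 → c = 1000111, weight = 4.
  m = 1110 → c = 0000110, weight = 2.
  m = 0001 → c = 0110000, weight = 2.
  m = 1001 → c = 1110001, weight = 4.
  m = 0101 → c = 0111100, weight = 4.
  m = 1101 → c = 1111101, weight = 6.
  m = 0011 → c = 1111011, weight = 6.
  m = 1011 → c = 0111010, weight = 4.
  m = 0111 → c = 1110111, weight = 6.
  m = 1111 → c = 0110110, weight = 4.
Tally weights:
  weight 0: 1 codewords.
  weight 2: 5 codewords.
  weight 4: 7 codewords.
  weight 6: 3 codewords.
Minimum distance d = smallest w > 0 with A_w > 0 = 2.
Sanity: Σ A_w = 16 = 2^4 = 16 ✓.


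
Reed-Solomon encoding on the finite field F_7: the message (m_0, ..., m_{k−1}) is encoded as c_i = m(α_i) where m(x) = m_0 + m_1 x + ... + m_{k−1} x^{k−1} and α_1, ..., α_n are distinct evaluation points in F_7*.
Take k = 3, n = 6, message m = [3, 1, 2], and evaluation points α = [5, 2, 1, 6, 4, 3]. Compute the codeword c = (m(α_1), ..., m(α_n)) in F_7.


c = [2, 6, 6, 4, 4, 3]

Message polynomial: m(x) = 3 + 1·x + 2·x^2 (mod 7).
For each evaluation point α_i, compute m(α_i) mod 7:
  α_1 = 5: Horner steps 2 → 4 → 2, so m(5) = 2.
  α_2 = 2: Horner steps 2 → 5 → 6, so m(2) = 6.
  α_3 = 1: Horner steps 2 → 3 → 6, so m(1) = 6.
  α_4 = 6: Horner steps 2 → 6 → 4, so m(6) = 4.
  α_5 = 4: Horner steps 2 → 2 → 4, so m(4) = 4.
  α_6 = 3: Horner steps 2 → 0 → 3, so m(3) = 3.
Codeword c = [2, 6, 6, 4, 4, 3] ∈ F_7^6.


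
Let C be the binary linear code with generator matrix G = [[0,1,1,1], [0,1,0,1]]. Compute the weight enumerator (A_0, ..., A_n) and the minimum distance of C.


Weight distribution: A_0 = 1, A_1 = 1, A_2 = 1, A_3 = 1. Minimum distance d = 1.

Enumerate all 2^2 = 4 messages m ∈ F_2^2.
For each, compute codeword c = mG in F_2^4, then tally its weight.
  m = 00 → c = 0000, weight = 0.
  m = 10 → c = 0111, weight = 3.
  m = 01 → c = 0101, weight = 2.
  m = 11 → c = 0010, weight = 1.
Tally weights:
  weight 0: 1 codewords.
  weight 1: 1 codewords.
  weight 2: 1 codewords.
  weight 3: 1 codewords.
Minimum distance d = smallest w > 0 with A_w > 0 = 1.
Sanity: Σ A_w = 4 = 2^2 = 4 ✓.


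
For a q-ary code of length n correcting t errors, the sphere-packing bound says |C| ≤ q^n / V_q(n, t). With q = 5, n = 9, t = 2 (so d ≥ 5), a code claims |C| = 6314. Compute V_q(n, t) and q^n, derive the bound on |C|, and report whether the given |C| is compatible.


V_q(n, t) = 613, q^n = 1953125, Hamming bound = 3186, |C| = 6314 > bound (violated).

Step 1: Compute V_q(n, t) = Σ_{j=0}^2 C(n, j) (q−1)^j.
  j = 0: C(9,0)·(4)^0 = 1·1 = 1.
  j = 1: C(9,1)·(4)^1 = 9·4 = 36.
  j = 2: C(9,2)·(4)^2 = 36·16 = 576.
  V_q(n, t) = 1 + 36 + 576 = 613.
Step 2: q^n = 5^9 = 1953125.
Step 3: Hamming bound ⌊q^n / V_q(n,t)⌋ = ⌊1953125/613⌋ = 3186.
Step 4: Compare |C| = 6314 to 3186: violated.
The claimed |C| lies above the Hamming bound, so no 5-ary code of length 9 with d ≥ 5 can have 6314 codewords.


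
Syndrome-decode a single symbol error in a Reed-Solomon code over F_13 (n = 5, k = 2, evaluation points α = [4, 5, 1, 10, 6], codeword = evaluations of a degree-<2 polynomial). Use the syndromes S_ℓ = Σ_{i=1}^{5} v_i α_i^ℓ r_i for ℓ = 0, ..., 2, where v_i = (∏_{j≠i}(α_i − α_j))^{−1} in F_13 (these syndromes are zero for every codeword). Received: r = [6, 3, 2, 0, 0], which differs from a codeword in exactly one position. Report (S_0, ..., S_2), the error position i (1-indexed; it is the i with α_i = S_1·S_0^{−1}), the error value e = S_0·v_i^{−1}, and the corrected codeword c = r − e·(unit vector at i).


S = (12, 3, 4), error at position 4, error magnitude e = 12, c = [6, 3, 2, 1, 0].

Step 1: column multipliers v_i = (∏_{j≠i}(α_i − α_j))^{−1} mod 13.
  i = 1 (α = 4): (4−5)(4−1)(4−10)(4−6) = (−1)·3·(−6)·(−2) = −36 ≡ 3, so v_1 = 3^{−1} = 9 (mod 13).
  i = 2 (α = 5): (5−4)(5−1)(5−10)(5−6) = 1·4·(−5)·(−1) = 20 ≡ 7, so v_2 = 7^{−1} = 2 (mod 13).
  i = 3 (α = 1): (1−4)(1−5)(1−10)(1−6) = (−3)·(−4)·(−9)·(−5) = 540 ≡ 7, so v_3 = 7^{−1} = 2 (mod 13).
  i = 4 (α = 10): (10−4)(10−5)(10−1)(10−6) = 6·5·9·4 = 1080 ≡ 1, so v_4 = 1^{−1} = 1 (mod 13).
  i = 5 (α = 6): (6−4)(6−5)(6−1)(6−10) = 2·1·5·(−4) = −40 ≡ 12, so v_5 = 12^{−1} = 12 (mod 13).
  v = [9, 2, 2, 1, 12].
Step 2: syndromes of r = [6, 3, 2, 0, 0] (all sums mod 13).
  S_0 = Σ v_i r_i = 9·6 + 2·3 + 2·2 + 1·0 + 12·0 = 64 ≡ 12.
  S_1 = Σ v_i α_i r_i = 9·4·6 + 2·5·3 + 2·1·2 + 1·10·0 + 12·6·0 = 250 ≡ 3.
  α_i^2 mod 13 = [3, 12, 1, 9, 10].
  S_2 = Σ v_i α_i^2 r_i = 9·3·6 + 2·12·3 + 2·1·2 + 1·9·0 + 12·10·0 = 238 ≡ 4.
  S = (12, 3, 4) ≠ 0, so r is not a codeword (an error is present).
Step 3: locate the error. For a single error e at position i, S_ℓ = v_i·e·α_i^ℓ, so α_err = S_1/S_0.
  S_0^{−1} = 12^{−1} = 12 (mod 13), so α_err = 3·12 = 36 ≡ 10 = α_4. Error position i = 4.
  Consistency check: S_2/S_1 = 4·9 = 36 ≡ 10 = α_err ✓ (single-error assumption holds).
Step 4: error magnitude e = S_0/v_4 = S_0·∏_{j≠4}(α_4 − α_j) = 12·1 = 12 ≡ 12 (mod 13).
Step 5: correct position 4: c_4 = r_4 − e = 0 − 12 ≡ 1 (mod 13). Hence c = [6, 3, 2, 1, 0].
  Check: interpolating c through the α_i gives m(x) = 5 + 10·x (degree < 2) with m(α_i) = c_i for every i, so c is indeed a codeword.


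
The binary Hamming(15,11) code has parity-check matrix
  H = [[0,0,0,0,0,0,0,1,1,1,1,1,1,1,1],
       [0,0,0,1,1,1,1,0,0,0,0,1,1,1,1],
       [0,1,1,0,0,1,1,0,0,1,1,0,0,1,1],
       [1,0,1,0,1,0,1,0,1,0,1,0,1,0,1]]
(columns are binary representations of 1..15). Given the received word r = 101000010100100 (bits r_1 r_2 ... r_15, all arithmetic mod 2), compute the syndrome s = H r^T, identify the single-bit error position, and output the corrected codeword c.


s = (1, 1, 0, 1)^T, error position = 13, corrected codeword c = 101000010100000

Compute s = H r^T mod 2 one row at a time:
  s_1 = 1 + 0 + 1 + 0 + 0 + 1 + 0 + 0 = 3 ≡ 1 (mod 2).
  s_2 = 0 + 0 + 0 + 0 + 0 + 1 + 0 + 0 = 1 ≡ 1 (mod 2).
  s_3 = 0 + 1 + 0 + 0 + 1 + 0 + 0 + 0 = 2 ≡ 0 (mod 2).
  s_4 = 1 + 1 + 0 + 0 + 0 + 0 + 1 + 0 = 3 ≡ 1 (mod 2).
s = (1, 1, 0, 1)^T — this equals column 13 of H (binary 1101), so error is at position 13.
Correct: flip bit 13 of r = 101000010100100 to get c = 101000010100000.


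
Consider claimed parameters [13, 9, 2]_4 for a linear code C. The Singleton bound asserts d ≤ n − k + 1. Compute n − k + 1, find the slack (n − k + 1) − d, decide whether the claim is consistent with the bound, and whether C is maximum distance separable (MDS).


Singleton RHS = n − k + 1 = 5, slack = 3, bound satisfied, not MDS.

Singleton bound: d ≤ n − k + 1.
Here n = 13, k = 9, so n − k + 1 = 5.
Given d = 2, check d ≤ 5: YES.
Slack = (n − k + 1) − d = 3.
The code is NOT MDS (slack = 3 > 0).
Description: the claimed parameters are [13, 9, 2]_4; such a code would be non-MDS.
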